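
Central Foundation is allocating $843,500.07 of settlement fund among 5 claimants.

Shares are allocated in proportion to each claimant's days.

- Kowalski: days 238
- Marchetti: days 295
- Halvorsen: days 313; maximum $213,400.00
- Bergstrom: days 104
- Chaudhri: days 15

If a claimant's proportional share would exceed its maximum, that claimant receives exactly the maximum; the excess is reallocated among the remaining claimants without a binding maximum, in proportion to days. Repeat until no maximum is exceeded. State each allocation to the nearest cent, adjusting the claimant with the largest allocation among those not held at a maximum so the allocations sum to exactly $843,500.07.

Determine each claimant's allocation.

Kowalski: $230,005.85 | Marchetti: $285,091.29 | Halvorsen: $213,400.00 | Bergstrom: $100,506.76 | Chaudhri: $14,496.17

Days total: 965.
Unconstrained shares: Kowalski 208,034.2142; Marchetti 257,857.5344; Halvorsen 273,591.2144; Bergstrom 90,905.7070; Chaudhri 13,111.4001.
Held at cap: Halvorsen ($213,400.00); balance $630,100.07 reallocated over remaining days 652.
Remaining shares: Kowalski 230,005.8538 → $230,005.85; Marchetti 285,091.2893 → $285,091.29; Bergstrom 100,506.7596 → $100,506.76; Chaudhri 14,496.1673 → $14,496.17.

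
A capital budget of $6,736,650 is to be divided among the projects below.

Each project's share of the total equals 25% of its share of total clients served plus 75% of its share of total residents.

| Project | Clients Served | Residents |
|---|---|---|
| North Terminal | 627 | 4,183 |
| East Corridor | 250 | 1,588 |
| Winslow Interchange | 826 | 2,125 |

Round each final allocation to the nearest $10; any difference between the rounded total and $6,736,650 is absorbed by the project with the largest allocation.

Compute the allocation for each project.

North Terminal: $3,296,680; East Corridor: $1,263,360; Winslow Interchange: $2,176,610

Clients served total 1,703; residents total 7,896.
Blended shares (25% clients served + 75% residents): North Terminal 0.4894; East Corridor 0.1875; Winslow Interchange 0.3231.
Raw shares: North Terminal 3,296,679.93; East Corridor 1,263,363.10; Winslow Interchange 2,176,606.97.
At nearest $10: North Terminal $3,296,680; East Corridor $1,263,360; Winslow Interchange $2,176,610. Sum = $6,736,650.
Sum already equals the total — no adjustment.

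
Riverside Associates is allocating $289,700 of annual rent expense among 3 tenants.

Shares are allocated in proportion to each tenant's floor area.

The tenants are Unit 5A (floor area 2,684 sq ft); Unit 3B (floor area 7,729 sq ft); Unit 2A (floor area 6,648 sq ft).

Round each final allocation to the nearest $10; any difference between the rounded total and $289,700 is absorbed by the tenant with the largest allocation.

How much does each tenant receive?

Unit 5A: $45,570; Unit 3B: $131,250; Unit 2A: $112,880

Combined floor area = 17,061.
Unrounded shares: Unit 5A 2,684/17,061 × $289,700 = 45,574.98; Unit 3B 7,729/17,061 × $289,700 = 131,240.33; Unit 2A 6,648/17,061 × $289,700 = 112,884.68.
Rounded to nearest $10: Unit 5A $45,570; Unit 3B $131,240; Unit 2A $112,880. Sum = $289,690.
Difference $289,700 − $289,690 = +$10 applied to largest allocation (Unit 3B): Unit 3B becomes $131,250.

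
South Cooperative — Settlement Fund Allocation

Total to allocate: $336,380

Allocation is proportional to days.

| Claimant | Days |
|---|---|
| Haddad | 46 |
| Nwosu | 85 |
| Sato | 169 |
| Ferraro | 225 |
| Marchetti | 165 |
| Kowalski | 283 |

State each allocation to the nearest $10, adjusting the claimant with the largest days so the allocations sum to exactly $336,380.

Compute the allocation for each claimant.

Haddad: $15,900; Nwosu: $29,390; Sato: $58,430; Ferraro: $77,790; Marchetti: $57,040; Kowalski: $97,830

Total days = 973.
Pro-rata amounts: Haddad 46/973 × $336,380 = 15,902.86; Nwosu 85/973 × $336,380 = 29,385.71; Sato 169/973 × $336,380 = 58,425.71; Ferraro 225/973 × $336,380 = 77,785.71; Marchetti 165/973 × $336,380 = 57,042.86; Kowalski 283/973 × $336,380 = 97,837.14.
Rounded to nearest $10: Haddad $15,900; Nwosu $29,390; Sato $58,430; Ferraro $77,790; Marchetti $57,040; Kowalski $97,840. Sum = $336,390.
Difference $336,380 − $336,390 = −$10 applied to largest days (Kowalski): Kowalski becomes $97,830.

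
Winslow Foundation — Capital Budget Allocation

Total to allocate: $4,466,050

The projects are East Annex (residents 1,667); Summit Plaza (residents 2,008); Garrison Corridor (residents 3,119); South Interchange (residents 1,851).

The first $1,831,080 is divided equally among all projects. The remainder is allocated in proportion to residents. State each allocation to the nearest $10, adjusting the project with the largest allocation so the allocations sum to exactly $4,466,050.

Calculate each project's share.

$1,831,080 shared equally gives $457,770 per project.
Remainder $2,634,970 by residents (total 8,645): East Annex 508,096.59 → $508,100; Summit Plaza 612,032.36 → $612,030; Garrison Corridor 950,661.82 → $950,660; South Interchange 564,179.23 → $564,180.
Totals: East Annex $457,770 + $508,100 = $965,870; Summit Plaza $457,770 + $612,030 = $1,069,800; Garrison Corridor $457,770 + $950,660 = $1,408,430; South Interchange $457,770 + $564,180 = $1,021,950.

East Annex: $965,870; Summit Plaza: $1,069,800; Garrison Corridor: $1,408,430; South Interchange: $1,021,950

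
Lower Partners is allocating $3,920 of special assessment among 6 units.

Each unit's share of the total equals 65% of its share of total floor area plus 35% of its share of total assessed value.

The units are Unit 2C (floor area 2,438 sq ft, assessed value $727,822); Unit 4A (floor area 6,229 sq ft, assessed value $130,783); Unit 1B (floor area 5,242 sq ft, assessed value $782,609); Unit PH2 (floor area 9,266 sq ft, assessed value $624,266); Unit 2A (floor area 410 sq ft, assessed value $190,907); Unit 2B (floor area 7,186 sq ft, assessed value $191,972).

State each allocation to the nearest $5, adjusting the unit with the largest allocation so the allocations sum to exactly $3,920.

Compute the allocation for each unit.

Totals — floor area 30,771, assessed value 2,648,359.
Blended shares (65% floor area + 35% assessed value): Unit 2C 0.1477; Unit 4A 0.1489; Unit 1B 0.2142; Unit PH2 0.2782; Unit 2A 0.0339; Unit 2B 0.1772.
Raw shares: Unit 2C 578.93; Unit 4A 583.55; Unit 1B 839.50; Unit PH2 1,090.68; Unit 2A 132.85; Unit 2B 694.49.
After rounding ($5): Unit 2C $580; Unit 4A $585; Unit 1B $840; Unit PH2 $1,090; Unit 2A $135; Unit 2B $695. Sum = $3,925.
Difference $3,920 − $3,925 = −$5 applied to largest allocation (Unit PH2): Unit PH2 becomes $1,085.

Unit 2C: $580 | Unit 4A: $585 | Unit 1B: $840 | Unit PH2: $1,085 | Unit 2A: $135 | Unit 2B: $695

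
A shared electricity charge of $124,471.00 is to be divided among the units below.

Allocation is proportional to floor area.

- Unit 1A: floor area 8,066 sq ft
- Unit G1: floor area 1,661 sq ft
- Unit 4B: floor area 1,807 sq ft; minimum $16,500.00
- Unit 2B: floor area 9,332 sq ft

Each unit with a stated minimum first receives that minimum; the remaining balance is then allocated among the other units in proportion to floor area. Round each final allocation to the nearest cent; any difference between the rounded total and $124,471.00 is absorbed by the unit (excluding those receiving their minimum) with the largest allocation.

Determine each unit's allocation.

Unit 1A: $45,694.64 | Unit G1: $9,409.72 | Unit 4B: $16,500.00 | Unit 2B: $52,866.64

Guaranteed amounts: Unit 4B $16,500.00. Remaining pool $107,971.00.
Remaining pool split over remaining floor area 19,059: Unit 1A 45,694.6370 → $45,694.64; Unit G1 9,409.7188 → $9,409.72; Unit 2B 52,866.6442 → $52,866.64.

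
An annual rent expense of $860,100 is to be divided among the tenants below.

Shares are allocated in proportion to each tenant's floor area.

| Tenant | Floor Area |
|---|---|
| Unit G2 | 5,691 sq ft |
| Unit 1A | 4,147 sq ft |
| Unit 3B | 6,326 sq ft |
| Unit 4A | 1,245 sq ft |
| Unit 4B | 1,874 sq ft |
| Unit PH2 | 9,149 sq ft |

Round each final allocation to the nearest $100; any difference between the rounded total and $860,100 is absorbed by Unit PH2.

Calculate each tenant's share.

Unit G2: $172,200 | Unit 1A: $125,500 | Unit 3B: $191,400 | Unit 4A: $37,700 | Unit 4B: $56,700 | Unit PH2: $276,600

Sum of floor area: 28,432.
Raw shares: Unit G2 5,691/28,432 × $860,100 = 172,159.16; Unit 1A 4,147/28,432 × $860,100 = 125,451.42; Unit 3B 6,326/28,432 × $860,100 = 191,368.62; Unit 4A 1,245/28,432 × $860,100 = 37,662.65; Unit 4B 1,874/28,432 × $860,100 = 56,690.61; Unit PH2 9,149/28,432 × $860,100 = 276,767.55.
At nearest $100: Unit G2 $172,200; Unit 1A $125,500; Unit 3B $191,400; Unit 4A $37,700; Unit 4B $56,700; Unit PH2 $276,800. Sum = $860,300.
Difference $860,100 − $860,300 = −$200 applied to Unit PH2: Unit PH2 becomes $276,600.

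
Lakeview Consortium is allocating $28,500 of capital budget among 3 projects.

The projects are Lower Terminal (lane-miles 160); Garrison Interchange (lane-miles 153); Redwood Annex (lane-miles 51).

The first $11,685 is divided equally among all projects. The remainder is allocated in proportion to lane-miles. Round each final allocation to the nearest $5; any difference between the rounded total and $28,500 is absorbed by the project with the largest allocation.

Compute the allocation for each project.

First tranche $11,685 split equally: $3,895 each.
Remainder $16,815 by lane-miles (total 364): Lower Terminal 7,391.21 → $7,390; Garrison Interchange 7,067.84 → $7,070; Redwood Annex 2,355.95 → $2,355.
Totals: Lower Terminal $3,895 + $7,390 = $11,285; Garrison Interchange $3,895 + $7,070 = $10,965; Redwood Annex $3,895 + $2,355 = $6,250.

Lower Terminal: $11,285 · Garrison Interchange: $10,965 · Redwood Annex: $6,250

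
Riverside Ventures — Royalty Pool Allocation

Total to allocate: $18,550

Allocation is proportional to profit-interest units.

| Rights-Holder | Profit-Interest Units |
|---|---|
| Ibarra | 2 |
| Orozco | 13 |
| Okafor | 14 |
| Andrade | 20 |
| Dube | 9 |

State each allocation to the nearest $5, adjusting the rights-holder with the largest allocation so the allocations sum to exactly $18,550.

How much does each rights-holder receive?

Ibarra: $640 | Orozco: $4,160 | Okafor: $4,480 | Andrade: $6,390 | Dube: $2,880

Total profit-interest units = 58.
Unrounded shares: Ibarra 2/58 × $18,550 = 639.66; Orozco 13/58 × $18,550 = 4,157.76; Okafor 14/58 × $18,550 = 4,477.59; Andrade 20/58 × $18,550 = 6,396.55; Dube 9/58 × $18,550 = 2,878.45.
Rounded to nearest $5: Ibarra $640; Orozco $4,160; Okafor $4,480; Andrade $6,395; Dube $2,880. Sum = $18,555.
Difference $18,550 − $18,555 = −$5 applied to largest allocation (Andrade): Andrade becomes $6,390.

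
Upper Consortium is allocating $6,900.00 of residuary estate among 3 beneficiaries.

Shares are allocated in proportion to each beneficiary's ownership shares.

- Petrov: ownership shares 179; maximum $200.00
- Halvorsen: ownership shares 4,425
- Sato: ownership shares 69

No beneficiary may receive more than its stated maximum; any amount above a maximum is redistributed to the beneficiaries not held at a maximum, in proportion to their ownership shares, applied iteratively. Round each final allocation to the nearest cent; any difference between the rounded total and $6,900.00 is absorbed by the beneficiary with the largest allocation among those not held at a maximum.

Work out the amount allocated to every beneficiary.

Ownership shares total: 4,673.
Pro-rata shares before constraints: Petrov 264.3056; Halvorsen 6,533.8113; Sato 101.8832.
Cap binds for Petrov ($200.00); remaining pool $6,700.00 reallocated over remaining ownership shares 4,494.
Shares after redistribution: Halvorsen 6,597.1295 → $6,597.13; Sato 102.8705 → $102.87.

Petrov: $200.00 | Halvorsen: $6,597.13 | Sato: $102.87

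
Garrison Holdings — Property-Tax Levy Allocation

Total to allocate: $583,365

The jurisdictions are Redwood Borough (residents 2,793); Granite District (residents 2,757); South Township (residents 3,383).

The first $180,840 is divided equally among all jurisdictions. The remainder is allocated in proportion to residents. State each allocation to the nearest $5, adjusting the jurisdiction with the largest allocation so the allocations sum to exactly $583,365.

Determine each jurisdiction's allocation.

Redwood Borough: $186,135 | Granite District: $184,510 | South Township: $212,720

$180,840 shared equally gives $60,280 per jurisdiction.
Remainder $402,525 by residents (total 8,933): Redwood Borough 125,853.84 → $125,855; Granite District 124,231.66 → $124,230; South Township 152,439.50 → $152,440.
Totals: Redwood Borough $60,280 + $125,855 = $186,135; Granite District $60,280 + $124,230 = $184,510; South Township $60,280 + $152,440 = $212,720.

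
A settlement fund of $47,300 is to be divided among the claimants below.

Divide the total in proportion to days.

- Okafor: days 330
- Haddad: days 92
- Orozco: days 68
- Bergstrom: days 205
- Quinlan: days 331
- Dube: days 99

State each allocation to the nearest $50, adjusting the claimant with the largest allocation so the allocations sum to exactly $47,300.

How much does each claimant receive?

Total days = 1,125.
Raw shares: Okafor 330/1,125 × $47,300 = 13,874.67; Haddad 92/1,125 × $47,300 = 3,868.09; Orozco 68/1,125 × $47,300 = 2,859.02; Bergstrom 205/1,125 × $47,300 = 8,619.11; Quinlan 331/1,125 × $47,300 = 13,916.71; Dube 99/1,125 × $47,300 = 4,162.40.
After rounding ($50): Okafor $13,850; Haddad $3,850; Orozco $2,850; Bergstrom $8,600; Quinlan $13,900; Dube $4,150. Sum = $47,200.
Difference $47,300 − $47,200 = +$100 applied to largest allocation (Quinlan): Quinlan becomes $14,000.

Okafor: $13,850; Haddad: $3,850; Orozco: $2,850; Bergstrom: $8,600; Quinlan: $14,000; Dube: $4,150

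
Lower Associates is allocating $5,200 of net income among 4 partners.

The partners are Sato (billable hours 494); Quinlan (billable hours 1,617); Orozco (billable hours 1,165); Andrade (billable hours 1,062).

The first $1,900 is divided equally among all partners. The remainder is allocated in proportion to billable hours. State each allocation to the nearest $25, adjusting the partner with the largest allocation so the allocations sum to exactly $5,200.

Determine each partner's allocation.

Sato: $850 | Quinlan: $1,725 | Orozco: $1,350 | Andrade: $1,275

First tranche $1,900 split equally: $475 each.
Remainder $3,300 by billable hours (total 4,338): Sato 375.80 → $375; Quinlan 1,230.08 → $1,225; Orozco 886.24 → $875; Andrade 807.88 → $800.
Rounding difference +$25 on remainder applied to Quinlan.
Totals: Sato $475 + $375 = $850; Quinlan $475 + $1,250 = $1,725; Orozco $475 + $875 = $1,350; Andrade $475 + $800 = $1,275.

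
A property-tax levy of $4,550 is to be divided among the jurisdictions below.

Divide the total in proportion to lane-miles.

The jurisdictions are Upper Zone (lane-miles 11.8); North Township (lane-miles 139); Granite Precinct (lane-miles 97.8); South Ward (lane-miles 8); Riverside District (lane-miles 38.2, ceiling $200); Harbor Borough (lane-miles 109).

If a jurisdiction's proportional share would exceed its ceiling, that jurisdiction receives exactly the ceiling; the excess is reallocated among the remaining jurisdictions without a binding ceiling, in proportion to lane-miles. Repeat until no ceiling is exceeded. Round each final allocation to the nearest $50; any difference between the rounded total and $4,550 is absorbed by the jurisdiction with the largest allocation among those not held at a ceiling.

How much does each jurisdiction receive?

Upper Zone: $150 · North Township: $1,650 · Granite Precinct: $1,150 · South Ward: $100 · Riverside District: $200 · Harbor Borough: $1,300

Combined lane-miles = 403.8.
Proportional shares (ignoring caps): Upper Zone 132.96; North Township 1,566.25; Granite Precinct 1,102.01; South Ward 90.14; Riverside District 430.44; Harbor Borough 1,228.21.
Capped: Riverside District ($200); residual $4,350 reallocated over remaining lane-miles 365.6.
Shares after redistribution: Upper Zone 140.40 → $150; North Township 1,653.86 → $1,650; Granite Precinct 1,163.65 → $1,150; South Ward 95.19 → $100; Harbor Borough 1,296.91 → $1,300.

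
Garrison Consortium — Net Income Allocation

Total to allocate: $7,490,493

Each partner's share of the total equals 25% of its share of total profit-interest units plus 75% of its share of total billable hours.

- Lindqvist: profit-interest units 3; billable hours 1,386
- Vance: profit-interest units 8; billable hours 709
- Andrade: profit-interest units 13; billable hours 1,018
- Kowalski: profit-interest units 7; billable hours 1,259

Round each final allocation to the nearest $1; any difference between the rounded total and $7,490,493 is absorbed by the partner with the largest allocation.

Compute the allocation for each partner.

Lindqvist: $1,962,184 | Vance: $1,394,298 | Andrade: $2,093,389 | Kowalski: $2,040,622

Totals — profit-interest units 31, billable hours 4,372.
Blended shares (25% profit-interest units + 75% billable hours): Lindqvist 0.2620; Vance 0.1861; Andrade 0.2795; Kowalski 0.2724.
Proportional shares: Lindqvist 1,962,183.97; Vance 1,394,298.25; Andrade 2,093,388.64; Kowalski 2,040,622.14.
Rounded to nearest $1: Lindqvist $1,962,184; Vance $1,394,298; Andrade $2,093,389; Kowalski $2,040,622. Sum = $7,490,493.
Sum already equals the total — no adjustment.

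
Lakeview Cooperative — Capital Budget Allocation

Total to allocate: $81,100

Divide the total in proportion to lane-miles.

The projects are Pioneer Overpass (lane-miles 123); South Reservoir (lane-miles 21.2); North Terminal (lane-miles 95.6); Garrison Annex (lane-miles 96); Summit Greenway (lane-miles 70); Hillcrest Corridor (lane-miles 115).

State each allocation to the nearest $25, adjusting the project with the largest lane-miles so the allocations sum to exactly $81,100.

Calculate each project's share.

Combined lane-miles = 520.8.
Unrounded shares: Pioneer Overpass 123/520.8 × $81,100 = 19,153.80; South Reservoir 21.2/520.8 × $81,100 = 3,301.31; North Terminal 95.6/520.8 × $81,100 = 14,887.02; Garrison Annex 96/520.8 × $81,100 = 14,949.31; Summit Greenway 70/520.8 × $81,100 = 10,900.54; Hillcrest Corridor 115/520.8 × $81,100 = 17,908.03.
Rounded to nearest $25: Pioneer Overpass $19,150; South Reservoir $3,300; North Terminal $14,875; Garrison Annex $14,950; Summit Greenway $10,900; Hillcrest Corridor $17,900. Sum = $81,075.
Difference $81,100 − $81,075 = +$25 applied to largest lane-miles (Pioneer Overpass): Pioneer Overpass becomes $19,175.

Pioneer Overpass: $19,175 | South Reservoir: $3,300 | North Terminal: $14,875 | Garrison Annex: $14,950 | Summit Greenway: $10,900 | Hillcrest Corridor: $17,900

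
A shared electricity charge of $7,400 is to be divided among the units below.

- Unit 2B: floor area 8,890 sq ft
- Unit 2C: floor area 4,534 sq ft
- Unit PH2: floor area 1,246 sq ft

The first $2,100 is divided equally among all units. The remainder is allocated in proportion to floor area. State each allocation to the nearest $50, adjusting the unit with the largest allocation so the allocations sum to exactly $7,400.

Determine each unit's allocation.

Unit 2B: $3,900 · Unit 2C: $2,350 · Unit PH2: $1,150

Equal tier: $2,100 ÷ 3 = $700 apiece.
Remainder $5,300 by floor area (total 14,670): Unit 2B 3,211.79 → $3,200; Unit 2C 1,638.05 → $1,650; Unit PH2 450.16 → $450.
Totals: Unit 2B $700 + $3,200 = $3,900; Unit 2C $700 + $1,650 = $2,350; Unit PH2 $700 + $450 = $1,150.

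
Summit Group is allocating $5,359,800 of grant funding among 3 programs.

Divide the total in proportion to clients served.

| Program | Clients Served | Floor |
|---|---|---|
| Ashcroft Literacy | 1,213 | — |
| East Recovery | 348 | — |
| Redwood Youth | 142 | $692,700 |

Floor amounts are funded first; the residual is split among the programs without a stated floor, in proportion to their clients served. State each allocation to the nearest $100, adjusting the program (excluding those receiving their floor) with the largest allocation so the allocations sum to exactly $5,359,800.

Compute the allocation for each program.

Guaranteed amounts: Redwood Youth $692,700. Residual $4,667,100.
Residual split over remaining clients served 1,561: Ashcroft Literacy 3,626,644.65 → $3,626,600; East Recovery 1,040,455.35 → $1,040,500.

Ashcroft Literacy: $3,626,600 · East Recovery: $1,040,500 · Redwood Youth: $692,700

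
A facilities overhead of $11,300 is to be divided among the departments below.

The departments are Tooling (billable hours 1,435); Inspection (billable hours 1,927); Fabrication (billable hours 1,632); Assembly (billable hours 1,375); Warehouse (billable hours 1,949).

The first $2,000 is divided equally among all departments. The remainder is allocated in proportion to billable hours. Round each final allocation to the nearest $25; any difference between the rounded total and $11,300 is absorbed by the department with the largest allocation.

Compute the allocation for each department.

$2,000 shared equally gives $400 per department.
Remainder $9,300 by billable hours (total 8,318): Tooling 1,604.41 → $1,600; Inspection 2,154.50 → $2,150; Fabrication 1,824.67 → $1,825; Assembly 1,537.33 → $1,525; Warehouse 2,179.09 → $2,175.
Rounding difference +$25 on remainder applied to Warehouse.
Totals: Tooling $400 + $1,600 = $2,000; Inspection $400 + $2,150 = $2,550; Fabrication $400 + $1,825 = $2,225; Assembly $400 + $1,525 = $1,925; Warehouse $400 + $2,200 = $2,600.

Tooling: $2,000 | Inspection: $2,550 | Fabrication: $2,225 | Assembly: $1,925 | Warehouse: $2,600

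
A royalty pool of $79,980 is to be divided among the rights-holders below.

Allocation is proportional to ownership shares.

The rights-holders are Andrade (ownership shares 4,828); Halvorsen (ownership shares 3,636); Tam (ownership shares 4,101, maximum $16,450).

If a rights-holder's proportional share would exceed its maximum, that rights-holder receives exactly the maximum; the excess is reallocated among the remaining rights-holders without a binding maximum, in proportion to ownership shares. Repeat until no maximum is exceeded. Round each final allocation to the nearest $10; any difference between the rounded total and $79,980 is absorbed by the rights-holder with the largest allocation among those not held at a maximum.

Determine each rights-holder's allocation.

Ownership shares total: 12,565.
Proportional shares (ignoring caps): Andrade 30,731.67; Halvorsen 23,144.23; Tam 26,104.10.
Capped: Tam ($16,450); remaining pool $63,530 reallocated over remaining ownership shares 8,464.
Remaining shares: Andrade 36,238.52 → $36,240; Halvorsen 27,291.48 → $27,290.

Andrade: $36,240; Halvorsen: $27,290; Tam: $16,450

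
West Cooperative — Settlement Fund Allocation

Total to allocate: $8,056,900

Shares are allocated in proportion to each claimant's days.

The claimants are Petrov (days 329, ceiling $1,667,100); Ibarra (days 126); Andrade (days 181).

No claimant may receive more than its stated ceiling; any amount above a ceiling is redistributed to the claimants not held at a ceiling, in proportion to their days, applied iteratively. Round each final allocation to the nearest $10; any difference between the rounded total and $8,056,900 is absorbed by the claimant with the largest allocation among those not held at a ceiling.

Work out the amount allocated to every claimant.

Sum of days: 636.
Unconstrained shares: Petrov 4,167,798.90; Ibarra 1,596,178.30; Andrade 2,292,922.80.
Cap binds for Petrov ($1,667,100); balance $6,389,800 reallocated over remaining days 307.
Shares after redistribution: Ibarra 2,622,523.78 → $2,622,520; Andrade 3,767,276.22 → $3,767,280.

Petrov: $1,667,100 | Ibarra: $2,622,520 | Andrade: $3,767,280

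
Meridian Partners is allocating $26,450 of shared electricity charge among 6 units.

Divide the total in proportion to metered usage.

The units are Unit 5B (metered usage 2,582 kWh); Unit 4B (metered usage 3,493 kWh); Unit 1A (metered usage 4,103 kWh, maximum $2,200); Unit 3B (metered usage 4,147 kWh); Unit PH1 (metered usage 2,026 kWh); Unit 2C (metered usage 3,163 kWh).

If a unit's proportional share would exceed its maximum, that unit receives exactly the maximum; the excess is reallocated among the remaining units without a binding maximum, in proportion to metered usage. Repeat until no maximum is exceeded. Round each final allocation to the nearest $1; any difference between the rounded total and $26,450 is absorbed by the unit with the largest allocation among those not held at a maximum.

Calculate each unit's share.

Sum of metered usage: 19,514.
Proportional shares (ignoring caps): Unit 5B 3,499.74; Unit 4B 4,734.54; Unit 1A 5,561.36; Unit 3B 5,621.00; Unit PH1 2,746.12; Unit 2C 4,287.25.
Capped: Unit 1A ($2,200); balance $24,250 reallocated over remaining metered usage 15,411.
Remaining shares: Unit 5B 4,062.91 → $4,063; Unit 4B 5,496.41 → $5,496; Unit 3B 6,525.52 → $6,526; Unit PH1 3,188.02 → $3,188; Unit 2C 4,977.14 → $4,977.

Unit 5B: $4,063 · Unit 4B: $5,496 · Unit 1A: $2,200 · Unit 3B: $6,526 · Unit PH1: $3,188 · Unit 2C: $4,977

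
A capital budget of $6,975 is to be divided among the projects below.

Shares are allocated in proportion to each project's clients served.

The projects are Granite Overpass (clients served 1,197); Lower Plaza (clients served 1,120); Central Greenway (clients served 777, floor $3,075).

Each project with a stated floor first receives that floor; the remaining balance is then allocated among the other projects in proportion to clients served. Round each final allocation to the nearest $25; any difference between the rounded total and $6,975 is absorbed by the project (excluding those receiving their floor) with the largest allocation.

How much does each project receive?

Granite Overpass: $2,025 · Lower Plaza: $1,875 · Central Greenway: $3,075

Fund the minimums — Central Greenway $3,075. Residual $3,900.
Residual split over remaining clients served 2,317: Granite Overpass 2,014.80 → $2,025; Lower Plaza 1,885.20 → $1,875.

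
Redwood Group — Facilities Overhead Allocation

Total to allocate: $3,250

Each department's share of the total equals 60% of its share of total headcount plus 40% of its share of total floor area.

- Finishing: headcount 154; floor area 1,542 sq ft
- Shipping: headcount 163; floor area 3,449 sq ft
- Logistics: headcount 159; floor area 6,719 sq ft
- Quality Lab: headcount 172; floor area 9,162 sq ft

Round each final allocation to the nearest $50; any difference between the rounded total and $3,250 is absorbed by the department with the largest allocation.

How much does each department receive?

Finishing: $550 · Shipping: $700 · Logistics: $900 · Quality Lab: $1,100

Headcount total 648; floor area total 20,872.
Composite weights (60% headcount + 40% floor area): Finishing 0.1721; Shipping 0.2170; Logistics 0.2760; Quality Lab 0.3348.
Raw shares: Finishing 559.47; Shipping 705.33; Logistics 896.96; Quality Lab 1,088.24.
Rounded to nearest $50: Finishing $550; Shipping $700; Logistics $900; Quality Lab $1,100. Sum = $3,250.
No rounding difference to absorb.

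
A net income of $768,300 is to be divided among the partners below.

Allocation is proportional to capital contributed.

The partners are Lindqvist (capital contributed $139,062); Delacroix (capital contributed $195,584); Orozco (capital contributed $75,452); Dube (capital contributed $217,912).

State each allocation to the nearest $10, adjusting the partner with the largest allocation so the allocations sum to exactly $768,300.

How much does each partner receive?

Lindqvist: $170,130 · Delacroix: $239,280 · Orozco: $92,310 · Dube: $266,580

Total capital contributed = 628,010.
Unrounded shares: Lindqvist 139,062/628,010 × $768,300 = 170,126.80; Delacroix 195,584/628,010 × $768,300 = 239,275.15; Orozco 75,452/628,010 × $768,300 = 92,307.08; Dube 217,912/628,010 × $768,300 = 266,590.96.
Rounded to nearest $10: Lindqvist $170,130; Delacroix $239,280; Orozco $92,310; Dube $266,590. Sum = $768,310.
Difference $768,300 − $768,310 = −$10 applied to largest allocation (Dube): Dube becomes $266,580.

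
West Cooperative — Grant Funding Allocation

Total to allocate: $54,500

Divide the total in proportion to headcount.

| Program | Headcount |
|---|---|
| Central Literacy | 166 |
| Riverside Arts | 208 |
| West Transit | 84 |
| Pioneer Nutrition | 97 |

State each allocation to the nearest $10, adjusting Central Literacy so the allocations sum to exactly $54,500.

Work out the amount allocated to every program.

Combined headcount = 555.
Raw shares: Central Literacy 166/555 × $54,500 = 16,300.90; Riverside Arts 208/555 × $54,500 = 20,425.23; West Transit 84/555 × $54,500 = 8,248.65; Pioneer Nutrition 97/555 × $54,500 = 9,525.23.
At nearest $10: Central Literacy $16,300; Riverside Arts $20,430; West Transit $8,250; Pioneer Nutrition $9,530. Sum = $54,510.
Difference $54,500 − $54,510 = −$10 applied to Central Literacy: Central Literacy becomes $16,290.

Central Literacy: $16,290; Riverside Arts: $20,430; West Transit: $8,250; Pioneer Nutrition: $9,530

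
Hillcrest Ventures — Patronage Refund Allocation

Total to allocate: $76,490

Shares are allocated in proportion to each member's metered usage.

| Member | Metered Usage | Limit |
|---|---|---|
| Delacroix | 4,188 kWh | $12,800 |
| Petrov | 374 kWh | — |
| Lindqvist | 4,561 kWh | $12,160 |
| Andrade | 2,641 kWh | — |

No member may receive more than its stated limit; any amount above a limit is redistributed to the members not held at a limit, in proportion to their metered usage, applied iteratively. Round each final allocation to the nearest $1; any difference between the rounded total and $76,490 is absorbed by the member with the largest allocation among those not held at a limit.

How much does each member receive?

Delacroix: $12,800; Petrov: $6,392; Lindqvist: $12,160; Andrade: $45,138

Combined metered usage = 11,764.
Proportional shares (ignoring caps): Delacroix 27,230.54; Petrov 2,431.76; Lindqvist 29,655.80; Andrade 17,171.89.
Held at cap: Delacroix ($12,800), Lindqvist ($12,160); remaining pool $51,530 reallocated over remaining metered usage 3,015.
Redistributed shares: Petrov 6,392.11 → $6,392; Andrade 45,137.89 → $45,138.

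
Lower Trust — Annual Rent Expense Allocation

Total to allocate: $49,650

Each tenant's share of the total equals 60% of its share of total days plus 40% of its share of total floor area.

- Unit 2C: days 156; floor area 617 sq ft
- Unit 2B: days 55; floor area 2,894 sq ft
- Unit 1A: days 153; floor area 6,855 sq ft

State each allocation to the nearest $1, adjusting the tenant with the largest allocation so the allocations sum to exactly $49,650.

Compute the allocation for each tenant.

Unit 2C: $13,949; Unit 2B: $10,046; Unit 1A: $25,655

Totals — days 364, floor area 10,366.
Composite weights (60% days + 40% floor area): Unit 2C 0.2810; Unit 2B 0.2023; Unit 1A 0.5167.
Pro-rata amounts: Unit 2C 13,949.24; Unit 2B 10,045.79; Unit 1A 25,654.97.
After rounding ($1): Unit 2C $13,949; Unit 2B $10,046; Unit 1A $25,655. Sum = $49,650.
Rounded total matches; no reconciliation needed.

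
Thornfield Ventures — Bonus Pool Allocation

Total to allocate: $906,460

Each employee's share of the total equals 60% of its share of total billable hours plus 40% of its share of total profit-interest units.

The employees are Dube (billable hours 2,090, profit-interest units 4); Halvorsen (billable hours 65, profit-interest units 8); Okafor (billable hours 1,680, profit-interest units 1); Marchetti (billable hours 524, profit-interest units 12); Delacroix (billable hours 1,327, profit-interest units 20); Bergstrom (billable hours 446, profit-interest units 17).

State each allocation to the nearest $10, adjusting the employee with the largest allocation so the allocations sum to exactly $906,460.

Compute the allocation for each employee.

Dube: $208,760 · Halvorsen: $52,550 · Okafor: $154,860 · Marchetti: $116,650 · Delacroix: $234,660 · Bergstrom: $138,980

Billable hours total 6,132; profit-interest units total 62.
Combined weights (60% billable hours + 40% profit-interest units): Dube 0.2303; Halvorsen 0.0580; Okafor 0.1708; Marchetti 0.1287; Delacroix 0.2589; Bergstrom 0.1533.
Unrounded shares: Dube 208,764.47; Halvorsen 52,550.19; Okafor 154,855.25; Marchetti 116,653.58; Delacroix 234,660.47; Bergstrom 138,976.04.
At nearest $10: Dube $208,760; Halvorsen $52,550; Okafor $154,860; Marchetti $116,650; Delacroix $234,660; Bergstrom $138,980. Sum = $906,460.
No rounding difference to absorb.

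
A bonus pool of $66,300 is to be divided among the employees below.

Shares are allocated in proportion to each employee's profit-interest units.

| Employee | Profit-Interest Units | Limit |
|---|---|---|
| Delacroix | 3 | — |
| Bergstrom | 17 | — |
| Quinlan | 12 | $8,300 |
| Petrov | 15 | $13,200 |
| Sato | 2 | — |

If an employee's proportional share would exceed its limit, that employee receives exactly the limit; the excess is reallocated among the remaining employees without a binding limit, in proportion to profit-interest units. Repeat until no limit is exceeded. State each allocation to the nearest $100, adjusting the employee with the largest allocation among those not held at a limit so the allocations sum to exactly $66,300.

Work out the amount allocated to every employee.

Total profit-interest units = 49.
Proportional shares (ignoring caps): Delacroix 4,059.18; Bergstrom 23,002.04; Quinlan 16,236.73; Petrov 20,295.92; Sato 2,706.12.
Held at cap: Quinlan ($8,300), Petrov ($13,200); balance $44,800 reallocated over remaining profit-interest units 22.
Remaining shares: Delacroix 6,109.09 → $6,100; Bergstrom 34,618.18 → $34,600; Sato 4,072.73 → $4,100.

Delacroix: $6,100; Bergstrom: $34,600; Quinlan: $8,300; Petrov: $13,200; Sato: $4,100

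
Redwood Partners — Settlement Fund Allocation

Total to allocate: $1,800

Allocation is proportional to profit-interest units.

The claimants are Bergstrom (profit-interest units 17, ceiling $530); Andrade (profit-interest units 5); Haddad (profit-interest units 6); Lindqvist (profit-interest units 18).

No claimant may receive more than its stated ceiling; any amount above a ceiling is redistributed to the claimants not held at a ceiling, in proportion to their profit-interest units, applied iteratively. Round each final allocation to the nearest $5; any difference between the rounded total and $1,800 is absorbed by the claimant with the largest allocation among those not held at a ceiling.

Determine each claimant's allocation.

Combined profit-interest units = 46.
Pro-rata shares before constraints: Bergstrom 665.22; Andrade 195.65; Haddad 234.78; Lindqvist 704.35.
Capped: Bergstrom ($530); balance $1,270 reallocated over remaining profit-interest units 29.
Remaining shares: Andrade 218.97 → $220; Haddad 262.76 → $265; Lindqvist 788.28 → $790.
Rounding difference −$5 applied to Lindqvist → $785.

Bergstrom: $530; Andrade: $220; Haddad: $265; Lindqvist: $785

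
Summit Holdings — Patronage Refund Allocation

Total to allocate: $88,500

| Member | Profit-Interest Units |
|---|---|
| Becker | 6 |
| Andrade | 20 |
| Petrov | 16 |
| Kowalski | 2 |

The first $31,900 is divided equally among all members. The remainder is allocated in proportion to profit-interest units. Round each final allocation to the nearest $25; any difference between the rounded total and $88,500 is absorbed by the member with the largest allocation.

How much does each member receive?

First tranche $31,900 split equally: $7,975 each.
Remainder $56,600 by profit-interest units (total 44): Becker 7,718.18 → $7,725; Andrade 25,727.27 → $25,725; Petrov 20,581.82 → $20,575; Kowalski 2,572.73 → $2,575.
Totals: Becker $7,975 + $7,725 = $15,700; Andrade $7,975 + $25,725 = $33,700; Petrov $7,975 + $20,575 = $28,550; Kowalski $7,975 + $2,575 = $10,550.

Becker: $15,700; Andrade: $33,700; Petrov: $28,550; Kowalski: $10,550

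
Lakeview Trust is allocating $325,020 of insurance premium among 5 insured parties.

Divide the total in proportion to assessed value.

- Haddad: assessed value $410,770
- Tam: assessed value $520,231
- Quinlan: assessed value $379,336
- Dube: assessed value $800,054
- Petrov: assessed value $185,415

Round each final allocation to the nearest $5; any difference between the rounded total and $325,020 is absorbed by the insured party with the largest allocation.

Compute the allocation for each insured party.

Haddad: $58,155 | Tam: $73,650 | Quinlan: $53,705 | Dube: $113,260 | Petrov: $26,250

Combined assessed value = 2,295,806.
Unrounded shares: Haddad 410,770/2,295,806 × $325,020 = 58,153.20; Tam 520,231/2,295,806 × $325,020 = 73,649.72; Quinlan 379,336/2,295,806 × $325,020 = 53,703.05; Dube 800,054/2,295,806 × $325,020 = 113,264.60; Petrov 185,415/2,295,806 × $325,020 = 26,249.42.
At nearest $5: Haddad $58,155; Tam $73,650; Quinlan $53,705; Dube $113,265; Petrov $26,250. Sum = $325,025.
Difference $325,020 − $325,025 = −$5 applied to largest allocation (Dube): Dube becomes $113,260.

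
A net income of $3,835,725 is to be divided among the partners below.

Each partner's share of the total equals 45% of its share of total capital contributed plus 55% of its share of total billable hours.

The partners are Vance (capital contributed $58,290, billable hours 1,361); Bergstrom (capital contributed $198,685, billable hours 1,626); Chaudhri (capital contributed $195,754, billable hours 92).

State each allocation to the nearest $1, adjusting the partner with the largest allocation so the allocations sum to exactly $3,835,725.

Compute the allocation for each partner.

Totals — capital contributed 452,729, billable hours 3,079.
Blended shares (45% capital contributed + 55% billable hours): Vance 0.3011; Bergstrom 0.4879; Chaudhri 0.2110.
Unrounded shares: Vance 1,154,757.60; Bergstrom 1,871,599.03; Chaudhri 809,368.37.
After rounding ($1): Vance $1,154,758; Bergstrom $1,871,599; Chaudhri $809,368. Sum = $3,835,725.
Rounded total matches; no reconciliation needed.

Vance: $1,154,758; Bergstrom: $1,871,599; Chaudhri: $809,368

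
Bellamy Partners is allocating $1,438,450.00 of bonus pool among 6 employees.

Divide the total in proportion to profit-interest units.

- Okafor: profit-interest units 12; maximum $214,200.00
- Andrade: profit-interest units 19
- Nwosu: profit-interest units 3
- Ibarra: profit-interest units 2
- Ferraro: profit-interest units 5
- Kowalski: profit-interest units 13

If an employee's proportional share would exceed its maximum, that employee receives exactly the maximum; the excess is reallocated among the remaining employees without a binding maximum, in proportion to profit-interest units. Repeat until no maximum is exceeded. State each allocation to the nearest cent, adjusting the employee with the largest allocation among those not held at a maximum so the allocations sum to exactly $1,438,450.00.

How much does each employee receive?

Okafor: $214,200.00 · Andrade: $553,827.38 · Nwosu: $87,446.43 · Ibarra: $58,297.62 · Ferraro: $145,744.05 · Kowalski: $378,934.52

Profit-interest units total: 54.
Pro-rata shares before constraints: Okafor 319,655.5556; Andrade 506,121.2963; Nwosu 79,913.8889; Ibarra 53,275.9259; Ferraro 133,189.8148; Kowalski 346,293.5185.
Cap binds for Okafor ($214,200.00); residual $1,224,250.00 reallocated over remaining profit-interest units 42.
Redistributed shares: Andrade 553,827.3810 → $553,827.38; Nwosu 87,446.4286 → $87,446.43; Ibarra 58,297.6190 → $58,297.62; Ferraro 145,744.0476 → $145,744.05; Kowalski 378,934.5238 → $378,934.52.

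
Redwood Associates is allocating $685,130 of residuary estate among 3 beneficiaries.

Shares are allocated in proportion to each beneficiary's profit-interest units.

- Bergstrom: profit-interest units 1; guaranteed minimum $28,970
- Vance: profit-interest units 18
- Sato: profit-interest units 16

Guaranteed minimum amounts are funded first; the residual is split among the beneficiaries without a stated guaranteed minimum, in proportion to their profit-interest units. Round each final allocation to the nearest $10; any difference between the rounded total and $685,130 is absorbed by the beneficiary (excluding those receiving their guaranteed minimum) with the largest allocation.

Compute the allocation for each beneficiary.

Bergstrom: $28,970 | Vance: $347,380 | Sato: $308,780

Fund the minimums — Bergstrom $28,970. Balance $656,160.
Balance split over remaining profit-interest units 34: Vance 347,378.82 → $347,380; Sato 308,781.18 → $308,780.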